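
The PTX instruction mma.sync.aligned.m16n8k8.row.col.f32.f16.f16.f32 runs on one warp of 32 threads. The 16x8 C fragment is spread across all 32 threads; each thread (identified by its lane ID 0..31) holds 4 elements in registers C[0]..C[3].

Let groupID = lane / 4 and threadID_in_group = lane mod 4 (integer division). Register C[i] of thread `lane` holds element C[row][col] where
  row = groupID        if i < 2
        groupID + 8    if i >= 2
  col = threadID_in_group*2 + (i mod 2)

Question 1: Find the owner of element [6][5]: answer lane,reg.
26,1

r=6⇒gr=6,Rb=0  c=5⇒th=2,odd=1
L=6*4+2=26  i=0*2+1=1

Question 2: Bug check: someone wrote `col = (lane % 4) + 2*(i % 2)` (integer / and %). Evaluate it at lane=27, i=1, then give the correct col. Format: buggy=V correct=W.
buggy=5 correct=7

`(lane % 4) + 2*(i % 2)`[27,1]=>5
lane 27: grp=6 (27/4), tig=3 (27%4)
i=1: r=6+0=6, c=3*2+1=7
col: 5 vs 7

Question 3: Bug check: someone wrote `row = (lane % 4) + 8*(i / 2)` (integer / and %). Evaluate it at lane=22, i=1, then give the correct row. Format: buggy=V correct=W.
buggy=2 correct=5

`(lane % 4) + 8*(i / 2)`[22,1]->2
L=22->g=22>>2=5, t=22&3=2
[1]->row 5+0=5  col 2·2+1=5
row: 2 vs 5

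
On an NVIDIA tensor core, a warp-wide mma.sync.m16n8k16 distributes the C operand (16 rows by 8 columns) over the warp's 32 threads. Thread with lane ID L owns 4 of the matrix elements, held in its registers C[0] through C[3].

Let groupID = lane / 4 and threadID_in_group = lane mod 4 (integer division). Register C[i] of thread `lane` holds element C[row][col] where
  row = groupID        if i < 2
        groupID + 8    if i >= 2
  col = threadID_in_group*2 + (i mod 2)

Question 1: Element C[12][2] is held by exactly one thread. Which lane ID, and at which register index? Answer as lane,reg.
r: 12->gid=4,r8=1  c: 2->tid=1,i&1=0
L=4*4+1=17  i=1*2+0=2

17,2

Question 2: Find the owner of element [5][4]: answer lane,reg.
22,0

r=5→G=5,rhi=0  c=4→T=2,p=0
L=5*4+2=22  i=0*2+0=0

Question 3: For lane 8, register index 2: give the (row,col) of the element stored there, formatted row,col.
10,0

L=8→G=8>>2=2, T=8&3=0
[2]→row 2+8=10  col 0·2+0=0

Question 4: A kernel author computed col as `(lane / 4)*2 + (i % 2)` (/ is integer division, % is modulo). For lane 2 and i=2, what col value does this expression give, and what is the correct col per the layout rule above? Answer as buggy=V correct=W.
buggy=0 correct=4

`(lane / 4)*2 + (i % 2)`[2,2]=>0
2: grp=0,tig=2
[2] (0+8,2*2+0) = (8,4)
col: 0 vs 4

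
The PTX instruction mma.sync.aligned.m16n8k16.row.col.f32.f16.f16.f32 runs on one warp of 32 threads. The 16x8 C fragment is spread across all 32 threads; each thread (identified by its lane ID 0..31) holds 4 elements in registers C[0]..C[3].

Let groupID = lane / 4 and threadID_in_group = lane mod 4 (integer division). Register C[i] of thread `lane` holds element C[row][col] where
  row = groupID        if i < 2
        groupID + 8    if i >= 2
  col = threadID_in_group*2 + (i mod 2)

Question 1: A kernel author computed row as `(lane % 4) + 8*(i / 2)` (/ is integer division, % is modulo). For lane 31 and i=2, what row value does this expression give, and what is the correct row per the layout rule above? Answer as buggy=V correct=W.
buggy=11 correct=15

`(lane % 4) + 8*(i / 2)`[31,2]=>11
lane 31=>31/4=7, 31 mod 4=3
i=2  r:7+8=>15  c:2·3+0=>6
row: 11 vs 15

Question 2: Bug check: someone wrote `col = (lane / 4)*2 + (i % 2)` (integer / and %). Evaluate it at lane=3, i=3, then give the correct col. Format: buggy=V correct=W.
`(lane / 4)*2 + (i % 2)`[3,3]→1
3: G=0,T=3
[3] (0+8,3*2+1) = (8,7)
col: 1 vs 7

buggy=1 correct=7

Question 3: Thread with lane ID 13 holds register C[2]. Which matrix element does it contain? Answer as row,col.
lane 13: gid=3 (13/4), tid=1 (13%4)
i=2: r=3+8=11, c=1*2+0=2

11,2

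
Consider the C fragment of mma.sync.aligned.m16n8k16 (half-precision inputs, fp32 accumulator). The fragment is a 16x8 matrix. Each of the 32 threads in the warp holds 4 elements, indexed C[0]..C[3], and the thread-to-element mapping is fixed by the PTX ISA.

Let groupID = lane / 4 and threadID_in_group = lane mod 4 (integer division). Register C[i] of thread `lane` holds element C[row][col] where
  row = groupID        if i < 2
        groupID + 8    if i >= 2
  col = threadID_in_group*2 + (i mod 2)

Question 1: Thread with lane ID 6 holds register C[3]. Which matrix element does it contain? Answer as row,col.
lane 6->6/4=1, 6 mod 4=2
i=3  r:1+8->9  c:2·2+1->5

9,5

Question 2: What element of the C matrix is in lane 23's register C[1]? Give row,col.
lane 23: gr=5 (23/4), th=3 (23%4)
i=1: r=5+0=5, c=3*2+1=7

5,7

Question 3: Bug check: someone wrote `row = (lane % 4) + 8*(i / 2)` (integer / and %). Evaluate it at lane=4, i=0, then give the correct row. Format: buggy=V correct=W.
buggy=0 correct=1

`(lane % 4) + 8*(i / 2)`[4,0]=>0
4: grp=1,tig=0
[0] (1+0,0*2+0) = (1,0)
row: 0 vs 1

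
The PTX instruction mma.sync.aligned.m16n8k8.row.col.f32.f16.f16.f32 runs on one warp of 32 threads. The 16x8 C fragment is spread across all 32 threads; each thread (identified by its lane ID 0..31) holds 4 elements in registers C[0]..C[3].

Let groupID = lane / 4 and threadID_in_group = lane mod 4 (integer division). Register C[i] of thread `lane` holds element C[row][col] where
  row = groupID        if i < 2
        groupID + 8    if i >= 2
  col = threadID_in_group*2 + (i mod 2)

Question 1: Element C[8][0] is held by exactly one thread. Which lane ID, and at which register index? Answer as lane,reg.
0,2

r=8→G=0,rhi=1  c=0→T=0,p=0
L=0*4+0=0  i=1*2+0=2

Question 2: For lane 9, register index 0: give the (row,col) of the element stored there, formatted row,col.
lane 9=>9/4=2, 9 mod 4=1
i=0  r:2+0=>2  c:2·1+0=>2

2,2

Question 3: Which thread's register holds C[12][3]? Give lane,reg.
r: 12->gid=4,r8=1  c: 3->tid=1,i&1=1
L=4*4+1=17  i=1*2+1=3

17,3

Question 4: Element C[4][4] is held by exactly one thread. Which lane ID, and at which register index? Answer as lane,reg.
r=4⇒gr=4,Rb=0  c=4⇒th=2,odd=0
L=4*4+2=18  i=0*2+0=0

18,0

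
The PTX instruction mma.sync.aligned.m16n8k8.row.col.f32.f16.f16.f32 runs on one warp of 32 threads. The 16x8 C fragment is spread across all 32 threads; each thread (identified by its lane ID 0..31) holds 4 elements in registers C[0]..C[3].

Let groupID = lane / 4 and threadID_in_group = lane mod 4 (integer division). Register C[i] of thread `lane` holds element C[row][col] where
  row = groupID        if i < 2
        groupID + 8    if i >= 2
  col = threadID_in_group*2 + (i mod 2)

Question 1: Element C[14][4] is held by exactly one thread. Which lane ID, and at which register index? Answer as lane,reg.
r=14⇒gr=6,Rb=1  c=4⇒th=2,odd=0
L=6*4+2=26  i=1*2+0=2

26,2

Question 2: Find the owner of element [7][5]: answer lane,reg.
30,1

r=7→G=7,rhi=0  c=5→T=2,p=1
L=7*4+2=30  i=0*2+1=1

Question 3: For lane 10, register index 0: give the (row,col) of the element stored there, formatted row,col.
2,4

lane 10->10/4=2, 10 mod 4=2
i=0  r:2+0->2  c:2·2+0->4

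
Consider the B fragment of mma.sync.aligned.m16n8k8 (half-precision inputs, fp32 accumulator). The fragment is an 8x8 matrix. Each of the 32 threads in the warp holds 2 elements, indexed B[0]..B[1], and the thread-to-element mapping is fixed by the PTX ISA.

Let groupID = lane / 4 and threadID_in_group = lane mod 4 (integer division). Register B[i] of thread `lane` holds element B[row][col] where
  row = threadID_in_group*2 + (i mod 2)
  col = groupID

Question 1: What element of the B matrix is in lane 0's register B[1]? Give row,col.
0: gid=0,tid=0
[1] (0*2+1,0) = (1,0)

1,0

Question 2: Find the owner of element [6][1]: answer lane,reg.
7,0

c:1=>grp=1  r:6=>tig=3,lo=0
L=1*4+3=7  i=0=0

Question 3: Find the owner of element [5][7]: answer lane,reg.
30,1

c=7->g=7  r=5->t=2,b0=1
L=7*4+2=30  i=1=1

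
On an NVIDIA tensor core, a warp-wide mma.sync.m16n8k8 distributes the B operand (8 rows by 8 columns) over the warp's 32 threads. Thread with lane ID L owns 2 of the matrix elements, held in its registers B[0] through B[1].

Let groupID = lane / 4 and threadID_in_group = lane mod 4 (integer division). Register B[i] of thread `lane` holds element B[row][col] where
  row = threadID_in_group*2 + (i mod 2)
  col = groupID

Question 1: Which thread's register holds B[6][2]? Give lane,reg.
11,0

c=2→G=2  r=6→T=3,p=0
L=2*4+3=11  i=0=0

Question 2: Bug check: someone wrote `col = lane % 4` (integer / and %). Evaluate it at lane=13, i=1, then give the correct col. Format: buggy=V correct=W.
buggy=1 correct=3

`lane % 4`[13,1]→1
13: G=3,T=1
[1] (1*2+1,3) = (3,3)
col: 1 vs 3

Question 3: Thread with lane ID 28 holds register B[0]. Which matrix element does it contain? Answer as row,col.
0,7

lane 28→28/4=7, 28 mod 4=0
i=0  r:2·0+0→0  c:7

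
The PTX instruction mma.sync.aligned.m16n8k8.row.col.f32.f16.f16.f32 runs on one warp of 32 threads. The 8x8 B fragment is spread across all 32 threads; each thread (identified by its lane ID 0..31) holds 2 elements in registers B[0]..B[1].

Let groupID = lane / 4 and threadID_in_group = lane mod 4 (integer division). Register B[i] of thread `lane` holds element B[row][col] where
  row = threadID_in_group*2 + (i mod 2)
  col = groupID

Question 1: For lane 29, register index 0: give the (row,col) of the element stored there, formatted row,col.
29: gr=7,th=1
[0] (1*2+0,7) = (2,7)

2,7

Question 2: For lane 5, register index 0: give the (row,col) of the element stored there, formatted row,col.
lane 5: gr=1 (5/4), th=1 (5%4)
i=0: r=1*2+0=2, c=gr=1

2,1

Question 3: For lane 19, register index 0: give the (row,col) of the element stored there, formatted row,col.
6,4

L=19⇒gr=19>>2=4, th=19&3=3
[0]⇒row 3·2+0=6  col gr=4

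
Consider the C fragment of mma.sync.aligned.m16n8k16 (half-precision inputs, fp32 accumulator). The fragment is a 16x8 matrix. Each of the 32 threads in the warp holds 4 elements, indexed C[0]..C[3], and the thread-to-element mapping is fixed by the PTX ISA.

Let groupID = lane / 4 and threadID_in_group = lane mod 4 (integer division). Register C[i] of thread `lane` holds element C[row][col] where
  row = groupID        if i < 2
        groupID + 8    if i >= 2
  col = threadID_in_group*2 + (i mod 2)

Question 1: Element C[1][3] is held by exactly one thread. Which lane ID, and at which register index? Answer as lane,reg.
5,1

r: 1->gid=1,r8=0  c: 3->tid=1,i&1=1
L=1*4+1=5  i=0*2+1=1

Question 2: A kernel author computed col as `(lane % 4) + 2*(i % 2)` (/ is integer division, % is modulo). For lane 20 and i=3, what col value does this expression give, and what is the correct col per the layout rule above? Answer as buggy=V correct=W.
`(lane % 4) + 2*(i % 2)`[20,3]→2
lane 20: G=5 (20/4), T=0 (20%4)
i=3: r=5+8=13, c=0*2+1=1
col: 2 vs 1

buggy=2 correct=1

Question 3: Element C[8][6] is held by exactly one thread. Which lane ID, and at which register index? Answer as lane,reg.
r=8→G=0,rhi=1  c=6→T=3,p=0
L=0*4+3=3  i=1*2+0=2

3,2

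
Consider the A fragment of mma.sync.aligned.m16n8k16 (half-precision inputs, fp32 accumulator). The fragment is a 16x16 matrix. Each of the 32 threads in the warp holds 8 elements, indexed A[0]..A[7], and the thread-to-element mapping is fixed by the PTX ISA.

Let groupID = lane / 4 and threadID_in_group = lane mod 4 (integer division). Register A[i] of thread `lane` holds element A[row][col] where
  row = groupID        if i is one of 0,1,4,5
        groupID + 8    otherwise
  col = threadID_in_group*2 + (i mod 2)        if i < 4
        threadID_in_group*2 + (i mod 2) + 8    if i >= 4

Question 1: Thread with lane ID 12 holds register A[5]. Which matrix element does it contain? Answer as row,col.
L=12⇒gr=12>>2=3, th=12&3=0
[5]⇒row 3+0=3  col 0·2+1+8=9

3,9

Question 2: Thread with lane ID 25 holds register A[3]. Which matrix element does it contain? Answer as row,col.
L=25=>grp=25>>2=6, tig=25&3=1
[3]=>row 6+8=14  col 1·2+1+0=3

14,3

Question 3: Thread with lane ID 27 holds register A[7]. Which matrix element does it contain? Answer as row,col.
27: gid=6,tid=3
[7] (6+8,3*2+1+8) = (14,15)

14,15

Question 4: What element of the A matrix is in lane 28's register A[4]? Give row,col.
28: gid=7,tid=0
[4] (7+0,0*2+0+8) = (7,8)

7,8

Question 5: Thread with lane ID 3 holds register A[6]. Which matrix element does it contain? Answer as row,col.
8,14

lane 3=>3/4=0, 3 mod 4=3
i=6  r:0+8=>8  c:2·3+0+8=>14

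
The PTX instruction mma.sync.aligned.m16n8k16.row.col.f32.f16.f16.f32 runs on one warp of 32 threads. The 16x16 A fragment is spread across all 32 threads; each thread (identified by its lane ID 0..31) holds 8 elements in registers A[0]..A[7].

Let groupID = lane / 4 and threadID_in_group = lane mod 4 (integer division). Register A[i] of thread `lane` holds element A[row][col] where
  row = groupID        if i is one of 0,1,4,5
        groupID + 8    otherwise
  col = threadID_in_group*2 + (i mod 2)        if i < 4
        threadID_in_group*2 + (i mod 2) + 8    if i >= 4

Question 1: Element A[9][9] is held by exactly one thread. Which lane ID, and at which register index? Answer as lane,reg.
r:9=>grp=1,rB=1  c:9=>cB=1,tig=0,lo=1
L=1*4+0=4  i=1*4+1*2+1=7

4,7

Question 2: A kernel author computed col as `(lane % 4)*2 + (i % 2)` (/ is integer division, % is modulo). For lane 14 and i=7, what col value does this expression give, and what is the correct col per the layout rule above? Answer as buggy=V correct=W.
buggy=5 correct=13

`(lane % 4)*2 + (i % 2)`[14,7]⇒5
L=14⇒gr=14>>2=3, th=14&3=2
[7]⇒row 3+8=11  col 2·2+1+8=13
col: 5 vs 13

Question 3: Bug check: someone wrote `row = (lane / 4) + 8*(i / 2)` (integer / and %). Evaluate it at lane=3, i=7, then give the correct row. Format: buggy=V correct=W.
`(lane / 4) + 8*(i / 2)`[3,7]⇒24
L=3⇒gr=3>>2=0, th=3&3=3
[7]⇒row 0+8=8  col 3·2+1+8=15
row: 24 vs 8

buggy=24 correct=8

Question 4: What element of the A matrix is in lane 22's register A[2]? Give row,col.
lane 22->22/4=5, 22 mod 4=2
i=2  r:5+8->13  c:2·2+0+0->4

13,4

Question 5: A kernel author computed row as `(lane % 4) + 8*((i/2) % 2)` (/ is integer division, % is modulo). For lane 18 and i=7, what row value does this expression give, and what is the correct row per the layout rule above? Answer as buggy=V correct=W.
buggy=10 correct=12

`(lane % 4) + 8*((i/2) % 2)`[18,7]->10
L=18->g=18>>2=4, t=18&3=2
[7]->row 4+8=12  col 2·2+1+8=13
row: 10 vs 12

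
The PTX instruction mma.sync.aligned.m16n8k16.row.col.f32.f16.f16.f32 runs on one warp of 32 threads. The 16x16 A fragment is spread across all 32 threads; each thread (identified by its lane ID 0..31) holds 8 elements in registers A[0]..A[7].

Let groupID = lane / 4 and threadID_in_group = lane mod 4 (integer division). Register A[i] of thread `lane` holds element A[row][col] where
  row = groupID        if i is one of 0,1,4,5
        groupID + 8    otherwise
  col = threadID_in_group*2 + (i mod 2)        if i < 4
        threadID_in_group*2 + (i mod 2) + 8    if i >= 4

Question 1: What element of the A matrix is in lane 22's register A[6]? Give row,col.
13,12

L=22->g=22>>2=5, t=22&3=2
[6]->row 5+8=13  col 2·2+0+8=12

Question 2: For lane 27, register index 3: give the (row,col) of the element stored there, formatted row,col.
lane 27⇒27/4=6, 27 mod 4=3
i=3  r:6+8⇒14  c:2·3+1+0⇒7

14,7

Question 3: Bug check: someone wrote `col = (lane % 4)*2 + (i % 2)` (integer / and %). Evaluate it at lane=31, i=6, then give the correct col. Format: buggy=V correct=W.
buggy=6 correct=14

`(lane % 4)*2 + (i % 2)`[31,6]->6
L=31->gid=31>>2=7, tid=31&3=3
[6]->row 7+8=15  col 3·2+0+8=14
col: 6 vs 14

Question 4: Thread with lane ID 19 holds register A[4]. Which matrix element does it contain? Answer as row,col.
4,14

19: g=4,t=3
[4] (4+0,3*2+0+8) = (4,14)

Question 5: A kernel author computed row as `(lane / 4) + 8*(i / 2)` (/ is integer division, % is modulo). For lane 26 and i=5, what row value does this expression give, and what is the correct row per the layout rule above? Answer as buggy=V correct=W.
buggy=22 correct=6

`(lane / 4) + 8*(i / 2)`[26,5]->22
lane 26: g=6 (26/4), t=2 (26%4)
i=5: r=6+0=6, c=2*2+1+8=13
row: 22 vs 6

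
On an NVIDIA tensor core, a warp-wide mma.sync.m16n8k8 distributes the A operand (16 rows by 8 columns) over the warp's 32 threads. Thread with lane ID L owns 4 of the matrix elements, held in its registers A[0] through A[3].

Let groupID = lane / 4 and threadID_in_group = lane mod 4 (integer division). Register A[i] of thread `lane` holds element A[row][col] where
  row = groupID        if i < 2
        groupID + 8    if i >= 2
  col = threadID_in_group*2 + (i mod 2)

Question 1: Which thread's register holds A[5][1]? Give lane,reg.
r:5=>grp=5,rB=0  c:1=>tig=0,lo=1
L=5*4+0=20  i=0*2+1=1

20,1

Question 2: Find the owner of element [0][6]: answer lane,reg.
r: 0->gid=0,r8=0  c: 6->tid=3,i&1=0
L=0*4+3=3  i=0*2+0=0

3,0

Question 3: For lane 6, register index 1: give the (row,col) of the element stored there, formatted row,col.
L=6→G=6>>2=1, T=6&3=2
[1]→row 1+0=1  col 2·2+1=5

1,5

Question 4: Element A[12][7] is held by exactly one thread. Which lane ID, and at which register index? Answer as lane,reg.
r=12⇒gr=4,Rb=1  c=7⇒th=3,odd=1
L=4*4+3=19  i=1*2+1=3

19,3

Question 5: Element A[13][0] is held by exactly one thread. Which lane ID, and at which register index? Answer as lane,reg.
20,2

r: 13->gid=5,r8=1  c: 0->tid=0,i&1=0
L=5*4+0=20  i=1*2+0=2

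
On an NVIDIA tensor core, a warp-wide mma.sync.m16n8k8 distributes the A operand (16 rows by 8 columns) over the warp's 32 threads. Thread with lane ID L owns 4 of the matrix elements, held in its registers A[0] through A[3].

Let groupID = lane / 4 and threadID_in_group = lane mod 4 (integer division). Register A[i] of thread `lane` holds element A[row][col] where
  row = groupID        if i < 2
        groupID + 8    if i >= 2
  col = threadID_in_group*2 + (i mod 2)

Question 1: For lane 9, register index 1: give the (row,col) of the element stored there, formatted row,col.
2,3

9: gid=2,tid=1
[1] (2+0,1*2+1) = (2,3)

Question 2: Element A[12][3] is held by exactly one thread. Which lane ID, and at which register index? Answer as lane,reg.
r: 12->gid=4,r8=1  c: 3->tid=1,i&1=1
L=4*4+1=17  i=1*2+1=3

17,3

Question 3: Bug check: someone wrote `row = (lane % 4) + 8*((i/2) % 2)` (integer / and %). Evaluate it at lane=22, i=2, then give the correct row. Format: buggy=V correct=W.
buggy=10 correct=13

`(lane % 4) + 8*((i/2) % 2)`[22,2]→10
22: G=5,T=2
[2] (5+8,2*2+0) = (13,4)
row: 10 vs 13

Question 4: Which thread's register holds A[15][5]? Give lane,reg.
r=15⇒gr=7,Rb=1  c=5⇒th=2,odd=1
L=7*4+2=30  i=1*2+1=3

30,3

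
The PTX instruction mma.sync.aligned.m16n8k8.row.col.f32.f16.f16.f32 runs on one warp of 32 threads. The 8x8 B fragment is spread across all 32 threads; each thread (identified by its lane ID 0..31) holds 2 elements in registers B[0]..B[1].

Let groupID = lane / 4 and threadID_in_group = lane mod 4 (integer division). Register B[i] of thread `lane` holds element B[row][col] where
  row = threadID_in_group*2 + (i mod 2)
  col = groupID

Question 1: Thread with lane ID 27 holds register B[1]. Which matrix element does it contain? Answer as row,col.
7,6

lane 27->27/4=6, 27 mod 4=3
i=1  r:2·3+1->7  c:6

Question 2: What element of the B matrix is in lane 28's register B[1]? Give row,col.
L=28⇒gr=28>>2=7, th=28&3=0
[1]⇒row 0·2+1=1  col gr=7

1,7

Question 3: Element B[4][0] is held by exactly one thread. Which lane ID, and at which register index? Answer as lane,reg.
2,0

c=0->g=0  r=4->t=2,b0=0
L=0*4+2=2  i=0=0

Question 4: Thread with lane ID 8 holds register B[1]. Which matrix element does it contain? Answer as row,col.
L=8->gid=8>>2=2, tid=8&3=0
[1]->row 0·2+1=1  col gid=2

1,2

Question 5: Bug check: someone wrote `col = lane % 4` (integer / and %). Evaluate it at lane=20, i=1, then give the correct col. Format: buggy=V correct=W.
`lane % 4`[20,1]→0
20: G=5,T=0
[1] (0*2+1,5) = (1,5)
col: 0 vs 5

buggy=0 correct=5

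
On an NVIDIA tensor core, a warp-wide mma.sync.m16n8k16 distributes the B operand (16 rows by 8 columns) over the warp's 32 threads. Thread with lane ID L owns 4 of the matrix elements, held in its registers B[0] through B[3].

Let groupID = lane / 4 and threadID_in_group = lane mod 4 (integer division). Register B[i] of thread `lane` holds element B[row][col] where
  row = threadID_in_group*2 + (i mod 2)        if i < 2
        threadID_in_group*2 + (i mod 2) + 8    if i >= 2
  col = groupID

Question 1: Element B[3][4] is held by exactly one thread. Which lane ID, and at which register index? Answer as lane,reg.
c: 4->gid=4  r: 3->r8=0,tid=1,i&1=1
L=4*4+1=17  i=0*2+1=1

17,1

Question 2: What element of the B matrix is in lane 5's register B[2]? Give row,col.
10,1

L=5→G=5>>2=1, T=5&3=1
[2]→row 1·2+0+8=10  col G=1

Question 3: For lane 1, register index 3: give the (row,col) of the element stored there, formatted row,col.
1: g=0,t=1
[3] (1*2+1+8,0) = (11,0)

11,0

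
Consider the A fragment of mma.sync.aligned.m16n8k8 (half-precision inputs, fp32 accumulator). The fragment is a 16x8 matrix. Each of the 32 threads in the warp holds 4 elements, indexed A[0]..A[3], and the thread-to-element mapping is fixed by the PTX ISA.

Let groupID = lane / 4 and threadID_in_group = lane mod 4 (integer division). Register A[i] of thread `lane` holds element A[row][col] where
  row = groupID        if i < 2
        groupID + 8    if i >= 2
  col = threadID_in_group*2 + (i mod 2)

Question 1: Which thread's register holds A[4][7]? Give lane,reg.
r=4→G=4,rhi=0  c=7→T=3,p=1
L=4*4+3=19  i=0*2+1=1

19,1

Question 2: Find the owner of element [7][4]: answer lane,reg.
30,0

r=7→G=7,rhi=0  c=4→T=2,p=0
L=7*4+2=30  i=0*2+0=0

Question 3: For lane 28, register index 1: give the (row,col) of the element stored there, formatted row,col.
7,1

L=28⇒gr=28>>2=7, th=28&3=0
[1]⇒row 7+0=7  col 0·2+1=1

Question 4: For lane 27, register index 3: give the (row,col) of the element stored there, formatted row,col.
L=27->gid=27>>2=6, tid=27&3=3
[3]->row 6+8=14  col 3·2+1=7

14,7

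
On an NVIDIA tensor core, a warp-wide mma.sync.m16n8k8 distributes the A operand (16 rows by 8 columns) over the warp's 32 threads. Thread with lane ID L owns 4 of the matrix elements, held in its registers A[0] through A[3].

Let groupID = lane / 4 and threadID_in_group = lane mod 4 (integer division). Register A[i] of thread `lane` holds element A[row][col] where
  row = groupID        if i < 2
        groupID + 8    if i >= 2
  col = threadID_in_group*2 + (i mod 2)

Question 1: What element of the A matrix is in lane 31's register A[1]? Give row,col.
7,7

L=31->g=31>>2=7, t=31&3=3
[1]->row 7+0=7  col 3·2+1=7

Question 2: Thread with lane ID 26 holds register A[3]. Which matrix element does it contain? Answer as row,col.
14,5

lane 26⇒26/4=6, 26 mod 4=2
i=3  r:6+8⇒14  c:2·2+1⇒5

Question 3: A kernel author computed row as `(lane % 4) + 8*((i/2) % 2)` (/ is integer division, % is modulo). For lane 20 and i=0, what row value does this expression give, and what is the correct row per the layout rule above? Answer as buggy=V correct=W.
buggy=0 correct=5

`(lane % 4) + 8*((i/2) % 2)`[20,0]->0
lane 20->20/4=5, 20 mod 4=0
i=0  r:5+0->5  c:2·0+0->0
row: 0 vs 5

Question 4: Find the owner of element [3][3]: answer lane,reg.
r:3=>grp=3,rB=0  c:3=>tig=1,lo=1
L=3*4+1=13  i=0*2+1=1

13,1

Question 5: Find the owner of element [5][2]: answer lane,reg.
21,0

r=5→G=5,rhi=0  c=2→T=1,p=0
L=5*4+1=21  i=0*2+0=0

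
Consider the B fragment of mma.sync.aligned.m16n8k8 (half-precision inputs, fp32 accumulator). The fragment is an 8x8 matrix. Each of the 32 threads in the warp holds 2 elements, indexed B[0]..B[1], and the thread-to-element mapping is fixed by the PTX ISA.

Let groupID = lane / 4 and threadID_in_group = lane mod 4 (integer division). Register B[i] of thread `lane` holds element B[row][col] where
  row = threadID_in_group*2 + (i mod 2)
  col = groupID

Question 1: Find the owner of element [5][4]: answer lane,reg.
18,1

c=4->g=4  r=5->t=2,b0=1
L=4*4+2=18  i=1=1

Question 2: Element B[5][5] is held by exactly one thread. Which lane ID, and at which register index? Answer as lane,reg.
c=5⇒gr=5  r=5⇒th=2,odd=1
L=5*4+2=22  i=1=1

22,1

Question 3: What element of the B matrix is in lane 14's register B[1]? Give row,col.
5,3

lane 14->14/4=3, 14 mod 4=2
i=1  r:2·2+1->5  c:3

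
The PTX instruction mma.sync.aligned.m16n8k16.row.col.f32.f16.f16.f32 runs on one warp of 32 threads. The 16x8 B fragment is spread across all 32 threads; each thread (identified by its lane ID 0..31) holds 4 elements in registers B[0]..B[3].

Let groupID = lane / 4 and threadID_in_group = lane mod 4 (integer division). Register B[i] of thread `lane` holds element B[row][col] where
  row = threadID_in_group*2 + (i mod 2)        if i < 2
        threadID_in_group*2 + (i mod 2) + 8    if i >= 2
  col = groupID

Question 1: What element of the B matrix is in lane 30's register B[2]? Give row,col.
12,7

lane 30=>30/4=7, 30 mod 4=2
i=2  r:2·2+0+8=>12  c:7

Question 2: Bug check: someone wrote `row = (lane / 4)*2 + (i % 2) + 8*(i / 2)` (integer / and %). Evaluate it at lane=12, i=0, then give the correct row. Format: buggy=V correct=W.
`(lane / 4)*2 + (i % 2) + 8*(i / 2)`[12,0]=>6
L=12=>grp=12>>2=3, tig=12&3=0
[0]=>row 0·2+0+0=0  col grp=3
row: 6 vs 0

buggy=6 correct=0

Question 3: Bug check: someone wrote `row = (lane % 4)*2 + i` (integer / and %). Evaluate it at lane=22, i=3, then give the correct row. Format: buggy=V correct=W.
`(lane % 4)*2 + i`[22,3]=>7
22: grp=5,tig=2
[3] (2*2+1+8,5) = (13,5)
row: 7 vs 13

buggy=7 correct=13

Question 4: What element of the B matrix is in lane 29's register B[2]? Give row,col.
lane 29: grp=7 (29/4), tig=1 (29%4)
i=2: r=1*2+0+8=10, c=grp=7

10,7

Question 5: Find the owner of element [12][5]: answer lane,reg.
22,2

c=5->g=5  r=12->rb=1,t=2,b0=0
L=5*4+2=22  i=1*2+0=2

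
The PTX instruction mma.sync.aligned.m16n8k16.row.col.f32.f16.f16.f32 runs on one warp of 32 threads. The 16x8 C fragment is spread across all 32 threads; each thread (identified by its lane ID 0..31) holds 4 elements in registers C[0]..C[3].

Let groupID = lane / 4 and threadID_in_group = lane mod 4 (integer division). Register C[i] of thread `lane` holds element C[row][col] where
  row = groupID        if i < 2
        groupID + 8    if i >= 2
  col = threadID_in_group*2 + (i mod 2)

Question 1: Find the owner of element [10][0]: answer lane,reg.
r:10=>grp=2,rB=1  c:0=>tig=0,lo=0
L=2*4+0=8  i=1*2+0=2

8,2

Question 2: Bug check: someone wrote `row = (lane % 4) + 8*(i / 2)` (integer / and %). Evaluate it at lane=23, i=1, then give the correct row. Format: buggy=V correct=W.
`(lane % 4) + 8*(i / 2)`[23,1]->3
L=23->g=23>>2=5, t=23&3=3
[1]->row 5+0=5  col 3·2+1=7
row: 3 vs 5

buggy=3 correct=5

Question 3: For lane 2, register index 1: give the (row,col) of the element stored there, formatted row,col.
0,5

L=2->gid=2>>2=0, tid=2&3=2
[1]->row 0+0=0  col 2·2+1=5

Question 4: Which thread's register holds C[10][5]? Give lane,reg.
r=10→G=2,rhi=1  c=5→T=2,p=1
L=2*4+2=10  i=1*2+1=3

10,3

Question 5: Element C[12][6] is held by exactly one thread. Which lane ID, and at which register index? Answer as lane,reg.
r: 12->gid=4,r8=1  c: 6->tid=3,i&1=0
L=4*4+3=19  i=1*2+0=2

19,2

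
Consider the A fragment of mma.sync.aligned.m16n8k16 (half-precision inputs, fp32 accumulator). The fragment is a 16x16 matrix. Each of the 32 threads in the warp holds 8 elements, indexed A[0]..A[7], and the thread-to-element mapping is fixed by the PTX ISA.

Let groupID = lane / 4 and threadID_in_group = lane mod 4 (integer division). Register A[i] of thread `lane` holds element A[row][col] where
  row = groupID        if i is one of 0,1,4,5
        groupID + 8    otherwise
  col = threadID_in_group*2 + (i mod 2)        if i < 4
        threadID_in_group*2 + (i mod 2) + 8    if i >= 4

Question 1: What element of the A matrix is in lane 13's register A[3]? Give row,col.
11,3

L=13⇒gr=13>>2=3, th=13&3=1
[3]⇒row 3+8=11  col 1·2+1+0=3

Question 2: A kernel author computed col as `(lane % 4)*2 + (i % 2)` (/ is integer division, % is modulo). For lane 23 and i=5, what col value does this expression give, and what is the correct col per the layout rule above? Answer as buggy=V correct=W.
buggy=7 correct=15

`(lane % 4)*2 + (i % 2)`[23,5]⇒7
lane 23: gr=5 (23/4), th=3 (23%4)
i=5: r=5+0=5, c=3*2+1+8=15
col: 7 vs 15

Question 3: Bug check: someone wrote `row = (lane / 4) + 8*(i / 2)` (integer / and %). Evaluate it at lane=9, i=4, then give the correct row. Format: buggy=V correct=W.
`(lane / 4) + 8*(i / 2)`[9,4]->18
9: gid=2,tid=1
[4] (2+0,1*2+0+8) = (2,10)
row: 18 vs 2

buggy=18 correct=2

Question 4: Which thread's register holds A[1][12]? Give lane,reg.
6,4

r:1=>grp=1,rB=0  c:12=>cB=1,tig=2,lo=0
L=1*4+2=6  i=1*4+0*2+0=4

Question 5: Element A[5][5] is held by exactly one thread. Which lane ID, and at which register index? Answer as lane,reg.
r:5=>grp=5,rB=0  c:5=>cB=0,tig=2,lo=1
L=5*4+2=22  i=0*4+0*2+1=1

22,1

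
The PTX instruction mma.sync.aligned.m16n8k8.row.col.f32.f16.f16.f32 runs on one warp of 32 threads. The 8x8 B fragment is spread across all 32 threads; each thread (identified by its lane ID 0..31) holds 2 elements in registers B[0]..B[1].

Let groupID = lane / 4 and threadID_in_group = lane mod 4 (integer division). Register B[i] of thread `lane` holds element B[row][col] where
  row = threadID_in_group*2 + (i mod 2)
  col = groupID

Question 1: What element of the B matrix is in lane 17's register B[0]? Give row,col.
L=17=>grp=17>>2=4, tig=17&3=1
[0]=>row 1·2+0=2  col grp=4

2,4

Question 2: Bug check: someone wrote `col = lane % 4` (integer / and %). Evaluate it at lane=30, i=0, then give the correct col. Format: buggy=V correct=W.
`lane % 4`[30,0]->2
L=30->g=30>>2=7, t=30&3=2
[0]->row 2·2+0=4  col g=7
col: 2 vs 7

buggy=2 correct=7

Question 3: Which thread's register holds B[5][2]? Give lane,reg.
c=2->g=2  r=5->t=2,b0=1
L=2*4+2=10  i=1=1

10,1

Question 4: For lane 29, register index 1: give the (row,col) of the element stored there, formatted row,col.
3,7

29: G=7,T=1
[1] (1*2+1,7) = (3,7)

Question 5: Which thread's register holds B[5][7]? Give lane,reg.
30,1

c=7→G=7  r=5→T=2,p=1
L=7*4+2=30  i=1=1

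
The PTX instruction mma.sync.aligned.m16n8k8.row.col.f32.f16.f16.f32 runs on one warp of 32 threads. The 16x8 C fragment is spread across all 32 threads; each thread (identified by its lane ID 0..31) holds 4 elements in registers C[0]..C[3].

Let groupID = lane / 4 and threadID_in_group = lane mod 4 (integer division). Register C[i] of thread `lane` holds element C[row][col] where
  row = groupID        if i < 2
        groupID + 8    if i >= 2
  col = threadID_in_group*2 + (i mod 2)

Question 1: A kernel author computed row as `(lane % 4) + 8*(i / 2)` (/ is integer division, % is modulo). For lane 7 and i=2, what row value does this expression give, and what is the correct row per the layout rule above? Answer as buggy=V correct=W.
buggy=11 correct=9

`(lane % 4) + 8*(i / 2)`[7,2]->11
lane 7->7/4=1, 7 mod 4=3
i=2  r:1+8->9  c:2·3+0->6
row: 11 vs 9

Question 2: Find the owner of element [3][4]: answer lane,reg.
r=3->g=3,rb=0  c=4->t=2,b0=0
L=3*4+2=14  i=0*2+0=0

14,0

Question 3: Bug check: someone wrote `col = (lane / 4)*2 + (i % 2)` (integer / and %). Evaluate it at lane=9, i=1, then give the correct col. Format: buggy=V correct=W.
`(lane / 4)*2 + (i % 2)`[9,1]⇒5
L=9⇒gr=9>>2=2, th=9&3=1
[1]⇒row 2+0=2  col 1·2+1=3
col: 5 vs 3

buggy=5 correct=3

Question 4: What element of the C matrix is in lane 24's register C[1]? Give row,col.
24: gid=6,tid=0
[1] (6+0,0*2+1) = (6,1)

6,1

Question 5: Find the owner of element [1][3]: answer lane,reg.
5,1

r: 1->gid=1,r8=0  c: 3->tid=1,i&1=1
L=1*4+1=5  i=0*2+1=1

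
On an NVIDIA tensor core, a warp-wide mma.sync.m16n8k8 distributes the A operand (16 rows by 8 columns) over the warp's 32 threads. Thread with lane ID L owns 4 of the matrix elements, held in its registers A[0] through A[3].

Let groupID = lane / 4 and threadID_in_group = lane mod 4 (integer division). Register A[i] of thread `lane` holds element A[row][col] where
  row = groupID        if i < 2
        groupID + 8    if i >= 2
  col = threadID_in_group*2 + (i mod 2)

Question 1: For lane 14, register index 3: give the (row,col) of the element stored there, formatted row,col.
11,5

L=14->g=14>>2=3, t=14&3=2
[3]->row 3+8=11  col 2·2+1=5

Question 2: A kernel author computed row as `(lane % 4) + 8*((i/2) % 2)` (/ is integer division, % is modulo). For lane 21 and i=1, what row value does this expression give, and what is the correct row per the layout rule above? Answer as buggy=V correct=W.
buggy=1 correct=5

`(lane % 4) + 8*((i/2) % 2)`[21,1]=>1
lane 21=>21/4=5, 21 mod 4=1
i=1  r:5+0=>5  c:2·1+1=>3
row: 1 vs 5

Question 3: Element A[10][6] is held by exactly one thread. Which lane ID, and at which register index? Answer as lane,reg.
r=10→G=2,rhi=1  c=6→T=3,p=0
L=2*4+3=11  i=1*2+0=2

11,2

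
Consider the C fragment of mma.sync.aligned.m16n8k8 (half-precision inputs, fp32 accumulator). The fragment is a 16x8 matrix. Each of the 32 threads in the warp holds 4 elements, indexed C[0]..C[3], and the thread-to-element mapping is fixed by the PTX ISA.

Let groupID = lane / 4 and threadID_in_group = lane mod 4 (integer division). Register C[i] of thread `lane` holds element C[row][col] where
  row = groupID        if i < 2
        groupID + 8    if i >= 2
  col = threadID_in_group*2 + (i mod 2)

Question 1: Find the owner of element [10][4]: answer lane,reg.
r: 10->gid=2,r8=1  c: 4->tid=2,i&1=0
L=2*4+2=10  i=1*2+0=2

10,2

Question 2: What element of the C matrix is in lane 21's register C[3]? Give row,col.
L=21->g=21>>2=5, t=21&3=1
[3]->row 5+8=13  col 1·2+1=3

13,3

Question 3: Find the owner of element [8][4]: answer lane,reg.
r:8=>grp=0,rB=1  c:4=>tig=2,lo=0
L=0*4+2=2  i=1*2+0=2

2,2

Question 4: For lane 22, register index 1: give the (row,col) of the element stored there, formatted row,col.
lane 22->22/4=5, 22 mod 4=2
i=1  r:5+0->5  c:2·2+1->5

5,5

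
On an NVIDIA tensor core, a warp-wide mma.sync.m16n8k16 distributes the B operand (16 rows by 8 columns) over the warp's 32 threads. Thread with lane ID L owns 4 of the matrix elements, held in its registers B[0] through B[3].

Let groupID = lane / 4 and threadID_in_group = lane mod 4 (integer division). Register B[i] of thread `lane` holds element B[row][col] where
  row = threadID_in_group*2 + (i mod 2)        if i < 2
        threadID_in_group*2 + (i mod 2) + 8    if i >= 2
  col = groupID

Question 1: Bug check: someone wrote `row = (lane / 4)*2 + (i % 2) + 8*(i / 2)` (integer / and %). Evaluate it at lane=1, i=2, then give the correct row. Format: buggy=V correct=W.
buggy=8 correct=10

`(lane / 4)*2 + (i % 2) + 8*(i / 2)`[1,2]→8
lane 1: G=0 (1/4), T=1 (1%4)
i=2: r=1*2+0+8=10, c=G=0
row: 8 vs 10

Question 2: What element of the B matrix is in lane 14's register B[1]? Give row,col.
14: g=3,t=2
[1] (2*2+1+0,3) = (5,3)

5,3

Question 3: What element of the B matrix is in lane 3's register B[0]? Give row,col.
lane 3->3/4=0, 3 mod 4=3
i=0  r:2·3+0+0->6  c:0

6,0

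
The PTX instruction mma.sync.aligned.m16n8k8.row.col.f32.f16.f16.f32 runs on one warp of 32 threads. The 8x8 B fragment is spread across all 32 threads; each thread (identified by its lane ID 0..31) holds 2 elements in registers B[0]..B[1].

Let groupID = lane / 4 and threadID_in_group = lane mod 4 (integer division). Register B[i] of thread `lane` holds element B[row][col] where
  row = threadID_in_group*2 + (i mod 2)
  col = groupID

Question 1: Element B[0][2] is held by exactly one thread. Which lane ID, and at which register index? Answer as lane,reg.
c:2=>grp=2  r:0=>tig=0,lo=0
L=2*4+0=8  i=0=0

8,0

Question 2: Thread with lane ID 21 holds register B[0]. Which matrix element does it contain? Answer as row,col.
2,5

lane 21: gid=5 (21/4), tid=1 (21%4)
i=0: r=1*2+0=2, c=gid=5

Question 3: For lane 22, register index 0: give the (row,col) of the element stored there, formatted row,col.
4,5

L=22->g=22>>2=5, t=22&3=2
[0]->row 2·2+0=4  col g=5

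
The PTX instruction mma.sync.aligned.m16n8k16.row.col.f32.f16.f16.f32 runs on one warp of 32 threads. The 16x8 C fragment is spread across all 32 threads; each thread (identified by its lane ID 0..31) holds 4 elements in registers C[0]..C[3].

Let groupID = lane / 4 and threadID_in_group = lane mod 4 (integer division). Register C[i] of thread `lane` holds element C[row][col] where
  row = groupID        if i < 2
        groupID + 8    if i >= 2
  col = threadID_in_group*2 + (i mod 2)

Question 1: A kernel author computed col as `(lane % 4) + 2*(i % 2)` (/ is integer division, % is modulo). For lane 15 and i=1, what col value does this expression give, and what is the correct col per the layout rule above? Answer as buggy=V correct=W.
buggy=5 correct=7

`(lane % 4) + 2*(i % 2)`[15,1]→5
lane 15: G=3 (15/4), T=3 (15%4)
i=1: r=3+0=3, c=3*2+1=7
col: 5 vs 7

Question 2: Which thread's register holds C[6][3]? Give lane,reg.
25,1

r:6=>grp=6,rB=0  c:3=>tig=1,lo=1
L=6*4+1=25  i=0*2+1=1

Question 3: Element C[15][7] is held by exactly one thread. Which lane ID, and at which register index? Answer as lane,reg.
31,3

r:15=>grp=7,rB=1  c:7=>tig=3,lo=1
L=7*4+3=31  i=1*2+1=3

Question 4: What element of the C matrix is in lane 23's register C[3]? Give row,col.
23: grp=5,tig=3
[3] (5+8,3*2+1) = (13,7)

13,7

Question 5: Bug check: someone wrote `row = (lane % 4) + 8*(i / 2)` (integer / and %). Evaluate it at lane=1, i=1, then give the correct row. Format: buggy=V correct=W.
`(lane % 4) + 8*(i / 2)`[1,1]⇒1
lane 1⇒1/4=0, 1 mod 4=1
i=1  r:0+0⇒0  c:2·1+1⇒3
row: 1 vs 0

buggy=1 correct=0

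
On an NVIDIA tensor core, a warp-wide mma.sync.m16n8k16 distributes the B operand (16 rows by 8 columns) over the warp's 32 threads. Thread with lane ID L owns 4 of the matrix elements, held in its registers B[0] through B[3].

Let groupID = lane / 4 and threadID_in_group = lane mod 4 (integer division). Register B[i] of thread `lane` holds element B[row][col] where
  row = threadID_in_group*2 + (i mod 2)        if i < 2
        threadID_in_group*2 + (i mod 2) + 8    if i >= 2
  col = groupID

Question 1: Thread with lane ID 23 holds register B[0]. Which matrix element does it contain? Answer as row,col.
6,5

23: g=5,t=3
[0] (3*2+0+0,5) = (6,5)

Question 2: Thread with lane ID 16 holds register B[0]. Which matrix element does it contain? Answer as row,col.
L=16->g=16>>2=4, t=16&3=0
[0]->row 0·2+0+0=0  col g=4

0,4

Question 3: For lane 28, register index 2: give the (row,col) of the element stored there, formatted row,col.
L=28->gid=28>>2=7, tid=28&3=0
[2]->row 0·2+0+8=8  col gid=7

8,7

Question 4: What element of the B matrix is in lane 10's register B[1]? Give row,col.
10: gr=2,th=2
[1] (2*2+1+0,2) = (5,2)

5,2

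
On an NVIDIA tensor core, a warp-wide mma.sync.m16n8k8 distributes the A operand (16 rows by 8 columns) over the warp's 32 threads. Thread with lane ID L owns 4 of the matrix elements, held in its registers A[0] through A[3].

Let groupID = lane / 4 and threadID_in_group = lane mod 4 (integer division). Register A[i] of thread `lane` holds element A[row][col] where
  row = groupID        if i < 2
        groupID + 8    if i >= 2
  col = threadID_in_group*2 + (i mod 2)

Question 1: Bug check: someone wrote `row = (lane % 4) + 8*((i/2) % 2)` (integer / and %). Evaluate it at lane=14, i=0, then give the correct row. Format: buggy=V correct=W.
buggy=2 correct=3

`(lane % 4) + 8*((i/2) % 2)`[14,0]→2
lane 14: G=3 (14/4), T=2 (14%4)
i=0: r=3+0=3, c=2*2+0=4
row: 2 vs 3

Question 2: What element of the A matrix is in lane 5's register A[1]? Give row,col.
5: g=1,t=1
[1] (1+0,1*2+1) = (1,3)

1,3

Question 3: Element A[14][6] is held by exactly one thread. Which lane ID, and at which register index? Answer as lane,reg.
r:14=>grp=6,rB=1  c:6=>tig=3,lo=0
L=6*4+3=27  i=1*2+0=2

27,2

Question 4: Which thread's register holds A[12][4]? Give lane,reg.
r:12=>grp=4,rB=1  c:4=>tig=2,lo=0
L=4*4+2=18  i=1*2+0=2

18,2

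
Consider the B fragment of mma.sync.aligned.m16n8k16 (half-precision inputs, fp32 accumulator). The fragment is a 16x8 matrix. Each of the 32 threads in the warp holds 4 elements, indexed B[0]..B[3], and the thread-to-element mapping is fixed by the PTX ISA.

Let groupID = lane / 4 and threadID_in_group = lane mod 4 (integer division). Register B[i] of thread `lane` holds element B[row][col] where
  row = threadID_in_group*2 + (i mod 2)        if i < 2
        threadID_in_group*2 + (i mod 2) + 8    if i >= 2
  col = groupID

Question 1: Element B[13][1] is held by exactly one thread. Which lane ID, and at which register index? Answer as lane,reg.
6,3

c=1⇒gr=1  r=13⇒Rb=1,th=2,odd=1
L=1*4+2=6  i=1*2+1=3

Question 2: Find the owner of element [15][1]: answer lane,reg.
7,3

c:1=>grp=1  r:15=>rB=1,tig=3,lo=1
L=1*4+3=7  i=1*2+1=3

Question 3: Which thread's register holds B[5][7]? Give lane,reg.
c=7->g=7  r=5->rb=0,t=2,b0=1
L=7*4+2=30  i=0*2+1=1

30,1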